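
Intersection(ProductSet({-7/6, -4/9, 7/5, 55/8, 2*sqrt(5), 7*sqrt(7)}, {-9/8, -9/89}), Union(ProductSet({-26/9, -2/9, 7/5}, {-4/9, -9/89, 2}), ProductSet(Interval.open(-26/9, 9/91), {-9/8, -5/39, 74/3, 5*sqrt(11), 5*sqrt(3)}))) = Union(ProductSet({7/5}, {-9/89}), ProductSet({-7/6, -4/9}, {-9/8}))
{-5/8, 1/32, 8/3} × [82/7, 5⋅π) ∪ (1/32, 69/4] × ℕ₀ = ((1/32, 69/4] × ℕ₀) ∪ ({-5/8, 1/32, 8/3} × [82/7, 5⋅π))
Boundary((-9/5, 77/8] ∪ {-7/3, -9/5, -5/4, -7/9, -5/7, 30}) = {-7/3, -9/5, 77/8, 30}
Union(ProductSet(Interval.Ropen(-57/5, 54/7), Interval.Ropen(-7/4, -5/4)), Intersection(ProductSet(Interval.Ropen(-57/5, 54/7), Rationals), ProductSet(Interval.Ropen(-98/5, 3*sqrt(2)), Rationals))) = Union(ProductSet(Interval.Ropen(-57/5, 54/7), Interval.Ropen(-7/4, -5/4)), ProductSet(Interval.Ropen(-57/5, 3*sqrt(2)), Rationals))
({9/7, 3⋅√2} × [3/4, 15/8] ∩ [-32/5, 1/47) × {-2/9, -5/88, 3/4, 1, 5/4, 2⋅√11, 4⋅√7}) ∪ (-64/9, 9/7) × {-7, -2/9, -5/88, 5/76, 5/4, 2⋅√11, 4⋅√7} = (-64/9, 9/7) × {-7, -2/9, -5/88, 5/76, 5/4, 2⋅√11, 4⋅√7}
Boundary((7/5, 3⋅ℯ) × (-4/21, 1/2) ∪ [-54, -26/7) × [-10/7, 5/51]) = ({-54, -26/7} × [-10/7, 5/51]) ∪ ([-54, -26/7] × {-10/7, 5/51}) ∪ ({7/5, 3⋅ℯ} × [-4/21, 1/2]) ∪ ([7/5, 3⋅ℯ] × {-4/21, 1/2})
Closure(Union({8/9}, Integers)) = Union({8/9}, Integers)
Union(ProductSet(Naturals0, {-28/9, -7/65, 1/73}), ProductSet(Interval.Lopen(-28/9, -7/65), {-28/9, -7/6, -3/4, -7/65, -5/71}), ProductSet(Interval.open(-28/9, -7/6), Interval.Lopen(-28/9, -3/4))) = Union(ProductSet(Interval.open(-28/9, -7/6), Interval.Lopen(-28/9, -3/4)), ProductSet(Interval.Lopen(-28/9, -7/65), {-28/9, -7/6, -3/4, -7/65, -5/71}), ProductSet(Naturals0, {-28/9, -7/65, 1/73}))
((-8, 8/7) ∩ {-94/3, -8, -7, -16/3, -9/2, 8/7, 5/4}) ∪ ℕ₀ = {-7, -16/3, -9/2} ∪ ℕ₀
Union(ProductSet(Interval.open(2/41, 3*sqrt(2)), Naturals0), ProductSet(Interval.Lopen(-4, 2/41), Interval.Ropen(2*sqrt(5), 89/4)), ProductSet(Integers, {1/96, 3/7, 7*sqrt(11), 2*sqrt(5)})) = Union(ProductSet(Integers, {1/96, 3/7, 7*sqrt(11), 2*sqrt(5)}), ProductSet(Interval.Lopen(-4, 2/41), Interval.Ropen(2*sqrt(5), 89/4)), ProductSet(Interval.open(2/41, 3*sqrt(2)), Naturals0))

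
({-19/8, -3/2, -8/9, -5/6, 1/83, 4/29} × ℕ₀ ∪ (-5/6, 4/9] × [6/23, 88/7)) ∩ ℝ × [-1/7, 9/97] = {-19/8, -3/2, -8/9, -5/6, 1/83, 4/29} × {0}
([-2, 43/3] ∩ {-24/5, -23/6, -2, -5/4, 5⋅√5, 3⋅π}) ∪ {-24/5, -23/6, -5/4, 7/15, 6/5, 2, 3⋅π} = {-24/5, -23/6, -2, -5/4, 7/15, 6/5, 2, 5⋅√5, 3⋅π}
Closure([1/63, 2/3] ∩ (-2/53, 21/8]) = [1/63, 2/3]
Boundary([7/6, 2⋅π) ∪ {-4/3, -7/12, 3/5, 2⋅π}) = {-4/3, -7/12, 3/5, 7/6, 2⋅π}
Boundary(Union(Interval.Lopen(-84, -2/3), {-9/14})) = {-84, -2/3, -9/14}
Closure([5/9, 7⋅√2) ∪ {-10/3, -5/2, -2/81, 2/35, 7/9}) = {-10/3, -5/2, -2/81, 2/35} ∪ [5/9, 7⋅√2]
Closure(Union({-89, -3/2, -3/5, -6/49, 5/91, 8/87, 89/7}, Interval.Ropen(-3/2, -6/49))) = Union({-89, 5/91, 8/87, 89/7}, Interval(-3/2, -6/49))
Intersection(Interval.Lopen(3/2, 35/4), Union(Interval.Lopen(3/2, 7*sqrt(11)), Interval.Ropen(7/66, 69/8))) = Interval.Lopen(3/2, 35/4)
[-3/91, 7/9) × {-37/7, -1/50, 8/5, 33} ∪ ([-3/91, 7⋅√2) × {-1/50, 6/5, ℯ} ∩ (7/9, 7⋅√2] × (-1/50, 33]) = ([-3/91, 7/9) × {-37/7, -1/50, 8/5, 33}) ∪ ((7/9, 7⋅√2) × {6/5, ℯ})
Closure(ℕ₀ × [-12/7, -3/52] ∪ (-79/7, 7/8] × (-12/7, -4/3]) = (ℕ₀ × [-12/7, -3/52]) ∪ ({-79/7, 7/8} × [-12/7, -4/3]) ∪ ([-79/7, 7/8] × {-12/7, -4/3}) ∪ ((-79/7, 7/8] × (-12/7, -4/3])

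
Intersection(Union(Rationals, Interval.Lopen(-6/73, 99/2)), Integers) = Integers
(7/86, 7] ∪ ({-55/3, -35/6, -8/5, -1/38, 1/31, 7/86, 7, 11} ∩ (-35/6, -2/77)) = {-8/5, -1/38} ∪ (7/86, 7]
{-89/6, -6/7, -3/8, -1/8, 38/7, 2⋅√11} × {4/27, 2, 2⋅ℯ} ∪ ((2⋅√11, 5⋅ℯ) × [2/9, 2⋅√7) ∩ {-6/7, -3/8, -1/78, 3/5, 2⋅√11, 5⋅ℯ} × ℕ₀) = {-89/6, -6/7, -3/8, -1/8, 38/7, 2⋅√11} × {4/27, 2, 2⋅ℯ}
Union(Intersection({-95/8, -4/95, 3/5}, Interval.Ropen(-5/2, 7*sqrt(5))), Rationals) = Rationals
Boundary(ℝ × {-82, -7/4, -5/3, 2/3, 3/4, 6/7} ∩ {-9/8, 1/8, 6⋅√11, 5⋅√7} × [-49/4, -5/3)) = {-9/8, 1/8, 6⋅√11, 5⋅√7} × {-7/4}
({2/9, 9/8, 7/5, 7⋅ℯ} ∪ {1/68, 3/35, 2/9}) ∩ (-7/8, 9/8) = {1/68, 3/35, 2/9}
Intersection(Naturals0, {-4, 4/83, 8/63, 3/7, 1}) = {1}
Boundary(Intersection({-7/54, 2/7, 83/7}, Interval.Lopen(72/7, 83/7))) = {83/7}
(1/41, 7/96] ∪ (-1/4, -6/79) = (-1/4, -6/79) ∪ (1/41, 7/96]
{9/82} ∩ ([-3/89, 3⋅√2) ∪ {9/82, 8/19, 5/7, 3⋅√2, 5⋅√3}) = {9/82}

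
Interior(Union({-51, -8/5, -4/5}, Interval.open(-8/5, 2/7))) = Interval.open(-8/5, 2/7)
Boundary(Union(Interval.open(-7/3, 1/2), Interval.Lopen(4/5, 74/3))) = {-7/3, 1/2, 4/5, 74/3}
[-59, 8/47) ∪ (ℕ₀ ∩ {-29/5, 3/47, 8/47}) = [-59, 8/47)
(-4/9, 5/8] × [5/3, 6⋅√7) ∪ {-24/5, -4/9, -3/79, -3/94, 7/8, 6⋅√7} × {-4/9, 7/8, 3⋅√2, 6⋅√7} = ((-4/9, 5/8] × [5/3, 6⋅√7)) ∪ ({-24/5, -4/9, -3/79, -3/94, 7/8, 6⋅√7} × {-4/9, 7/8, 3⋅√2, 6⋅√7})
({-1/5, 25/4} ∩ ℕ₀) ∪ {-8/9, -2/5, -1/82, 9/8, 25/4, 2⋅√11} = {-8/9, -2/5, -1/82, 9/8, 25/4, 2⋅√11}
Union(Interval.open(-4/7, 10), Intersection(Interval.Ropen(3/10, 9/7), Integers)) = Union(Interval.open(-4/7, 10), Range(1, 2, 1))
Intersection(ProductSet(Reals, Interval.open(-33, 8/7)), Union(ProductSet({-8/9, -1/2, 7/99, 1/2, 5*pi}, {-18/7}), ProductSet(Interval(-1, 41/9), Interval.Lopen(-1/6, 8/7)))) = Union(ProductSet({-8/9, -1/2, 7/99, 1/2, 5*pi}, {-18/7}), ProductSet(Interval(-1, 41/9), Interval.open(-1/6, 8/7)))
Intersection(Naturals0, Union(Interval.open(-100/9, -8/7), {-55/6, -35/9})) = EmptySet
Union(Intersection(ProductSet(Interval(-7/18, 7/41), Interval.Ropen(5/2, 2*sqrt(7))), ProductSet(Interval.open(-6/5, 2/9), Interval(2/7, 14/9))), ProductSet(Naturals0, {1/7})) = ProductSet(Naturals0, {1/7})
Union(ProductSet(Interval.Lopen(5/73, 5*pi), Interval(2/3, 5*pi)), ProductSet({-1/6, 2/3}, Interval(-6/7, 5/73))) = Union(ProductSet({-1/6, 2/3}, Interval(-6/7, 5/73)), ProductSet(Interval.Lopen(5/73, 5*pi), Interval(2/3, 5*pi)))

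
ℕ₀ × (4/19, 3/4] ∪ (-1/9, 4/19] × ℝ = ((-1/9, 4/19] × ℝ) ∪ (ℕ₀ × (4/19, 3/4])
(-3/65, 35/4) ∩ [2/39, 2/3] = [2/39, 2/3]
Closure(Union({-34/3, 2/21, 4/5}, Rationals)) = Reals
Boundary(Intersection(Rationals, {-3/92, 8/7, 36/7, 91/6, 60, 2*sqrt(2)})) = {-3/92, 8/7, 36/7, 91/6, 60}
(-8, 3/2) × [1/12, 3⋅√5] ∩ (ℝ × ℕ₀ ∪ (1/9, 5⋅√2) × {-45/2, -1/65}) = (-8, 3/2) × {1, 2, …, 6}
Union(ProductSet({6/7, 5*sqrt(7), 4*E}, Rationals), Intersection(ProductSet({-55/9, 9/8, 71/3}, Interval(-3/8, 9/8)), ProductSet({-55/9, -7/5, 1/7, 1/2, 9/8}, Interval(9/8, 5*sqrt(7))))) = Union(ProductSet({-55/9, 9/8}, {9/8}), ProductSet({6/7, 5*sqrt(7), 4*E}, Rationals))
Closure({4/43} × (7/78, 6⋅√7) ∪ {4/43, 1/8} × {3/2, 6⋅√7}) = ({4/43, 1/8} × {3/2, 6⋅√7}) ∪ ({4/43} × [7/78, 6⋅√7])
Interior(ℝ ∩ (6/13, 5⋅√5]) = (6/13, 5⋅√5)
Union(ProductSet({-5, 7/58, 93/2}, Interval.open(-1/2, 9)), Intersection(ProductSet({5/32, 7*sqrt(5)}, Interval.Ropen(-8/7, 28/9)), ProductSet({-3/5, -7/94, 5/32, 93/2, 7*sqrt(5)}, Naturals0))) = Union(ProductSet({5/32, 7*sqrt(5)}, Range(0, 4, 1)), ProductSet({-5, 7/58, 93/2}, Interval.open(-1/2, 9)))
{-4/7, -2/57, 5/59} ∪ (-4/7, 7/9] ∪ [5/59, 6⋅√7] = [-4/7, 6⋅√7]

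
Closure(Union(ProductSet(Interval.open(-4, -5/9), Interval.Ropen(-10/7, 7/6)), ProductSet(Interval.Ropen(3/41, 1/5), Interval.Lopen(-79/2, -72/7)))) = Union(ProductSet({-4, -5/9}, Interval(-10/7, 7/6)), ProductSet({3/41, 1/5}, Interval(-79/2, -72/7)), ProductSet(Interval(-4, -5/9), {-10/7, 7/6}), ProductSet(Interval.open(-4, -5/9), Interval.Ropen(-10/7, 7/6)), ProductSet(Interval(3/41, 1/5), {-79/2, -72/7}), ProductSet(Interval.Ropen(3/41, 1/5), Interval.Lopen(-79/2, -72/7)))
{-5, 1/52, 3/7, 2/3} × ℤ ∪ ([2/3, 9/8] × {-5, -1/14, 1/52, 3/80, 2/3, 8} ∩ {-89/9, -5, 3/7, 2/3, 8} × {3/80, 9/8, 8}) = ({2/3} × {3/80, 8}) ∪ ({-5, 1/52, 3/7, 2/3} × ℤ)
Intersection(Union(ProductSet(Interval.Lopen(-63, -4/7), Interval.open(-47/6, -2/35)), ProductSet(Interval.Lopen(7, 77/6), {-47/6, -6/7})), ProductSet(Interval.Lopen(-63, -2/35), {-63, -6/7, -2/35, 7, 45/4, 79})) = ProductSet(Interval.Lopen(-63, -4/7), {-6/7})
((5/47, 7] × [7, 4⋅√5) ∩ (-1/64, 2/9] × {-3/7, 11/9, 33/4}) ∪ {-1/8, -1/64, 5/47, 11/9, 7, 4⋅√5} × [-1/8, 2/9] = ((5/47, 2/9] × {33/4}) ∪ ({-1/8, -1/64, 5/47, 11/9, 7, 4⋅√5} × [-1/8, 2/9])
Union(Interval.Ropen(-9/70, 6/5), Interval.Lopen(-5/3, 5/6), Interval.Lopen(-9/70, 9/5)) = Interval.Lopen(-5/3, 9/5)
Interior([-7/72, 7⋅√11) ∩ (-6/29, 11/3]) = (-7/72, 11/3)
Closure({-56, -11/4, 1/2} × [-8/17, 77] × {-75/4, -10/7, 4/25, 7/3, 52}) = {-56, -11/4, 1/2} × [-8/17, 77] × {-75/4, -10/7, 4/25, 7/3, 52}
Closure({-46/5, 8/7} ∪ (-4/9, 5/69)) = {-46/5, 8/7} ∪ [-4/9, 5/69]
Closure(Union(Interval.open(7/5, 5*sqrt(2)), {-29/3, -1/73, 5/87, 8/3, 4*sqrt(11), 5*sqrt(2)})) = Union({-29/3, -1/73, 5/87, 4*sqrt(11)}, Interval(7/5, 5*sqrt(2)))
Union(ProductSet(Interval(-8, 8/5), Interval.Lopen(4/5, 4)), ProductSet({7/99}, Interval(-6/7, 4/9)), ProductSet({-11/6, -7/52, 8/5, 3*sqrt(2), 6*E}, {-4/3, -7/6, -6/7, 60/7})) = Union(ProductSet({7/99}, Interval(-6/7, 4/9)), ProductSet({-11/6, -7/52, 8/5, 3*sqrt(2), 6*E}, {-4/3, -7/6, -6/7, 60/7}), ProductSet(Interval(-8, 8/5), Interval.Lopen(4/5, 4)))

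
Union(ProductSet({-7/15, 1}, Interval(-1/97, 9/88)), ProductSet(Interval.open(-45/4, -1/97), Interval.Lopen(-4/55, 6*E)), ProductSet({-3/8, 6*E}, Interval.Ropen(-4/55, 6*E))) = Union(ProductSet({-7/15, 1}, Interval(-1/97, 9/88)), ProductSet({-3/8, 6*E}, Interval.Ropen(-4/55, 6*E)), ProductSet(Interval.open(-45/4, -1/97), Interval.Lopen(-4/55, 6*E)))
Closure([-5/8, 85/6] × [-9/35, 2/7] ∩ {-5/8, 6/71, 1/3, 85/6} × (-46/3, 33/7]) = {-5/8, 6/71, 1/3, 85/6} × [-9/35, 2/7]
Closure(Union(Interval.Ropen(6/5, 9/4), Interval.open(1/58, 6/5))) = Interval(1/58, 9/4)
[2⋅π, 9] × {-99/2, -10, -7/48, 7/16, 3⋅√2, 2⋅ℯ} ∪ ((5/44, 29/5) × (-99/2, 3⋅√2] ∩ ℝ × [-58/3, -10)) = ((5/44, 29/5) × [-58/3, -10)) ∪ ([2⋅π, 9] × {-99/2, -10, -7/48, 7/16, 3⋅√2, 2⋅ℯ})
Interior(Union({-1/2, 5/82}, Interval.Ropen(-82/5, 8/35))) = Interval.open(-82/5, 8/35)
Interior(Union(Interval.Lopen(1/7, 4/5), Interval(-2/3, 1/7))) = Interval.open(-2/3, 4/5)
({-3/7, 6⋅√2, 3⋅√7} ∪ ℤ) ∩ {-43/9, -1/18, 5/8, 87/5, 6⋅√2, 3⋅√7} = {6⋅√2, 3⋅√7}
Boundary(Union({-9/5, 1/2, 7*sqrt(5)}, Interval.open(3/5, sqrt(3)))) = {-9/5, 1/2, 3/5, sqrt(3), 7*sqrt(5)}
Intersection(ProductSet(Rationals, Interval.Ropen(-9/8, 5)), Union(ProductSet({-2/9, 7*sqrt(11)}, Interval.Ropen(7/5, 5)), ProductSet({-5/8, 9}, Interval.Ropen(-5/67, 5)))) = Union(ProductSet({-2/9}, Interval.Ropen(7/5, 5)), ProductSet({-5/8, 9}, Interval.Ropen(-5/67, 5)))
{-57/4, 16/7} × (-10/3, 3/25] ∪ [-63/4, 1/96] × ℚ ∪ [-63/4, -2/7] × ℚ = ([-63/4, 1/96] × ℚ) ∪ ({-57/4, 16/7} × (-10/3, 3/25])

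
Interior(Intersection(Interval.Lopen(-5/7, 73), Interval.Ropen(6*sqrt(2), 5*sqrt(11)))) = Interval.open(6*sqrt(2), 5*sqrt(11))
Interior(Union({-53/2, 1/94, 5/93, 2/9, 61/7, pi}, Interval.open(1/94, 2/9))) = Interval.open(1/94, 2/9)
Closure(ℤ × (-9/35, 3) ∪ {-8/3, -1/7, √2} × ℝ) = (ℤ × [-9/35, 3]) ∪ ({-8/3, -1/7, √2} × ℝ)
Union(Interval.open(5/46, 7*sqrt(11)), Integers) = Union(Integers, Interval.open(5/46, 7*sqrt(11)))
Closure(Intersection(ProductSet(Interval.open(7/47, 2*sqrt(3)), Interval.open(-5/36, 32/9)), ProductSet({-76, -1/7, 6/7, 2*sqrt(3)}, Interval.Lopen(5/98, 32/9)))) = ProductSet({6/7}, Interval(5/98, 32/9))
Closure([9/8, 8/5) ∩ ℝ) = [9/8, 8/5]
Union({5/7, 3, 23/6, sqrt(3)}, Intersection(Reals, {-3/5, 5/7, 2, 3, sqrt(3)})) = {-3/5, 5/7, 2, 3, 23/6, sqrt(3)}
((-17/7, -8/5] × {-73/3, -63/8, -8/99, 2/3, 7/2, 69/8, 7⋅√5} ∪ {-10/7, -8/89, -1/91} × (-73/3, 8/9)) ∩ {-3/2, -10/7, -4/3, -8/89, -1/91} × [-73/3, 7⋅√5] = {-10/7, -8/89, -1/91} × (-73/3, 8/9)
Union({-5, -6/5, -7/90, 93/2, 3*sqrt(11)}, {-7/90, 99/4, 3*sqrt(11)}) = {-5, -6/5, -7/90, 99/4, 93/2, 3*sqrt(11)}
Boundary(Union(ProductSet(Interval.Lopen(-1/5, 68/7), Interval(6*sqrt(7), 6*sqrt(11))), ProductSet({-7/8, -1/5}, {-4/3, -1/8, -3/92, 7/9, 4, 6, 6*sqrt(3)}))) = Union(ProductSet({-7/8, -1/5}, {-4/3, -1/8, -3/92, 7/9, 4, 6, 6*sqrt(3)}), ProductSet({-1/5, 68/7}, Interval(6*sqrt(7), 6*sqrt(11))), ProductSet(Interval(-1/5, 68/7), {6*sqrt(11), 6*sqrt(7)}))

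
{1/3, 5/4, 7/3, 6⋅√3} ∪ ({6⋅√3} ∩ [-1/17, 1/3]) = {1/3, 5/4, 7/3, 6⋅√3}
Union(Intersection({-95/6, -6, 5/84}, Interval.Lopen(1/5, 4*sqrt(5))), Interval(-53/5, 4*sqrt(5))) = Interval(-53/5, 4*sqrt(5))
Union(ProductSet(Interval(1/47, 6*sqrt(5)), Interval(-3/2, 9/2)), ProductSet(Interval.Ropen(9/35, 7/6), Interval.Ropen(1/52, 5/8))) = ProductSet(Interval(1/47, 6*sqrt(5)), Interval(-3/2, 9/2))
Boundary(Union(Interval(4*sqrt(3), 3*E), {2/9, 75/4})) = {2/9, 75/4, 4*sqrt(3), 3*E}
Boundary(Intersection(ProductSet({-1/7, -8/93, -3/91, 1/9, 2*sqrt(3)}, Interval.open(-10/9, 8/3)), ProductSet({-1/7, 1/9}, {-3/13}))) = ProductSet({-1/7, 1/9}, {-3/13})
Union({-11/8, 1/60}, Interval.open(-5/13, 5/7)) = Union({-11/8}, Interval.open(-5/13, 5/7))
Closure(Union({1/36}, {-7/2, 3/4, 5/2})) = {-7/2, 1/36, 3/4, 5/2}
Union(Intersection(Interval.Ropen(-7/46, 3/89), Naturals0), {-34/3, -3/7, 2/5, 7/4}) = Union({-34/3, -3/7, 2/5, 7/4}, Range(0, 1, 1))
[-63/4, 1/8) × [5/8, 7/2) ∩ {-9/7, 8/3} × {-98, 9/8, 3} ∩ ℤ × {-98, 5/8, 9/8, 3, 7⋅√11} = ∅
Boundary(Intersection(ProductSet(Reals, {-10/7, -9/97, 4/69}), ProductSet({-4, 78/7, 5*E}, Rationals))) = ProductSet({-4, 78/7, 5*E}, {-10/7, -9/97, 4/69})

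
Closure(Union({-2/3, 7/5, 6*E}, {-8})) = {-8, -2/3, 7/5, 6*E}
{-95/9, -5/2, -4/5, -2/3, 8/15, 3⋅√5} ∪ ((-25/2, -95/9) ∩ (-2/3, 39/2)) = {-95/9, -5/2, -4/5, -2/3, 8/15, 3⋅√5}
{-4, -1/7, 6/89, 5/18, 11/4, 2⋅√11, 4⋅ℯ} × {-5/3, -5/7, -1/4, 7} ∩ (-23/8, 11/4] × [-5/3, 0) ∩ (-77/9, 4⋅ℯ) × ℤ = ∅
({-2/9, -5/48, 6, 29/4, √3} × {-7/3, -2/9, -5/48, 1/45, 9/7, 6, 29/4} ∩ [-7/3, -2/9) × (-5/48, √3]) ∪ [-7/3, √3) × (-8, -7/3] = [-7/3, √3) × (-8, -7/3]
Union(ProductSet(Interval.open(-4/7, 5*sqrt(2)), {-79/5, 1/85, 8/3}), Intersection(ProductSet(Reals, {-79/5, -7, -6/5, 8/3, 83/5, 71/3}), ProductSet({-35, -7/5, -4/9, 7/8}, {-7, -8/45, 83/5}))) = Union(ProductSet({-35, -7/5, -4/9, 7/8}, {-7, 83/5}), ProductSet(Interval.open(-4/7, 5*sqrt(2)), {-79/5, 1/85, 8/3}))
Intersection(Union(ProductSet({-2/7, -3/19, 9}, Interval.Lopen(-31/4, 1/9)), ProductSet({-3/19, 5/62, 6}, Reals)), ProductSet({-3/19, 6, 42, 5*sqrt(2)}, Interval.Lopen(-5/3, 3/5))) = ProductSet({-3/19, 6}, Interval.Lopen(-5/3, 3/5))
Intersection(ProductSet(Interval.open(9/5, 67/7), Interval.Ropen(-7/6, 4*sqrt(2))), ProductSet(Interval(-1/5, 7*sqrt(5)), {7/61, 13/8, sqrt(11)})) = ProductSet(Interval.open(9/5, 67/7), {7/61, 13/8, sqrt(11)})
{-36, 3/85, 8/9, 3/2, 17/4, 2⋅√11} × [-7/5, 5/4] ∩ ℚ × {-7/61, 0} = {-36, 3/85, 8/9, 3/2, 17/4} × {-7/61, 0}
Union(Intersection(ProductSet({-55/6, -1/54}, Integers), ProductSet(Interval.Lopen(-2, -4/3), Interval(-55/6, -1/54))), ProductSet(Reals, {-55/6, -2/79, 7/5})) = ProductSet(Reals, {-55/6, -2/79, 7/5})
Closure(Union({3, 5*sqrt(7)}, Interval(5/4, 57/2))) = Interval(5/4, 57/2)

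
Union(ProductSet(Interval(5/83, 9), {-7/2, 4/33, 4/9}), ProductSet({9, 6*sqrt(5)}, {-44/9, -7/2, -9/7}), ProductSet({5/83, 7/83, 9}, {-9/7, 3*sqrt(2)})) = Union(ProductSet({9, 6*sqrt(5)}, {-44/9, -7/2, -9/7}), ProductSet({5/83, 7/83, 9}, {-9/7, 3*sqrt(2)}), ProductSet(Interval(5/83, 9), {-7/2, 4/33, 4/9}))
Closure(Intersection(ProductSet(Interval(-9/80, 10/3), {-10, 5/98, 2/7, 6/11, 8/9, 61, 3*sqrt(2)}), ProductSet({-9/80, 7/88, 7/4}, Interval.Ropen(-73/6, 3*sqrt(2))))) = ProductSet({-9/80, 7/88, 7/4}, {-10, 5/98, 2/7, 6/11, 8/9})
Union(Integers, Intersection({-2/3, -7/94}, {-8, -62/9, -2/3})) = Union({-2/3}, Integers)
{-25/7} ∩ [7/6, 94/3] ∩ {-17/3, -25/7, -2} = ∅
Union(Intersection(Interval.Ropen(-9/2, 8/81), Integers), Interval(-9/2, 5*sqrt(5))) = Union(Interval(-9/2, 5*sqrt(5)), Range(-4, 1, 1))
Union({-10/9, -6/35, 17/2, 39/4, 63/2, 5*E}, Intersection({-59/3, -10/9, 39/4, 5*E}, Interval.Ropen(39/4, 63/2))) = {-10/9, -6/35, 17/2, 39/4, 63/2, 5*E}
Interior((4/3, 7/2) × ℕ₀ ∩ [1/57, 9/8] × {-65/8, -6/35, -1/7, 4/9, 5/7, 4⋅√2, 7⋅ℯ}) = ∅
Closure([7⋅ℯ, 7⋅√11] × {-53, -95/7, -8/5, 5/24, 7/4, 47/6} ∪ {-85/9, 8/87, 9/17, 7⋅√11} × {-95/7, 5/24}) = ({-85/9, 8/87, 9/17, 7⋅√11} × {-95/7, 5/24}) ∪ ([7⋅ℯ, 7⋅√11] × {-53, -95/7, -8/5, 5/24, 7/4, 47/6})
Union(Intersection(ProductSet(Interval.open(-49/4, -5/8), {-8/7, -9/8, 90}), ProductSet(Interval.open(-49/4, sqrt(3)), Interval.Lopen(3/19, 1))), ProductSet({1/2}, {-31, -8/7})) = ProductSet({1/2}, {-31, -8/7})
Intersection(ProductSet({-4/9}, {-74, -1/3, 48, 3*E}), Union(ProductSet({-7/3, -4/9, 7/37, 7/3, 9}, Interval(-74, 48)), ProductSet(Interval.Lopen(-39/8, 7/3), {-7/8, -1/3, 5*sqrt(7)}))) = ProductSet({-4/9}, {-74, -1/3, 48, 3*E})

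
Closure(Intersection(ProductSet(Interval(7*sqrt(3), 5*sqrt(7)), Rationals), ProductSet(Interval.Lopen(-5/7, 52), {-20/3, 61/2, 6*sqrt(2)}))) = ProductSet(Interval(7*sqrt(3), 5*sqrt(7)), {-20/3, 61/2})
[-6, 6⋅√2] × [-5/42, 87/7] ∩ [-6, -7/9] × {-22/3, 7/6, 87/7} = [-6, -7/9] × {7/6, 87/7}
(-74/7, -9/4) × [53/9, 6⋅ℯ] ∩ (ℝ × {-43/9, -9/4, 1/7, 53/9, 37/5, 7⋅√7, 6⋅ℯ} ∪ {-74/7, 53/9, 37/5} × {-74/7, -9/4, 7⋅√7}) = (-74/7, -9/4) × {53/9, 37/5, 6⋅ℯ}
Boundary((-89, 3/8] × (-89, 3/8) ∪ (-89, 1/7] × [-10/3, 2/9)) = ({-89, 3/8} × [-89, 3/8]) ∪ ([-89, 3/8] × {-89, 3/8})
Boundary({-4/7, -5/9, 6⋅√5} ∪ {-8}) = {-8, -4/7, -5/9, 6⋅√5}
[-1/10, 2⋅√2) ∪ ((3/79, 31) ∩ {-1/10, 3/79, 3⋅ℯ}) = [-1/10, 2⋅√2) ∪ {3⋅ℯ}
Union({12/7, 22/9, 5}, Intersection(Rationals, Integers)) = Union({12/7, 22/9}, Integers)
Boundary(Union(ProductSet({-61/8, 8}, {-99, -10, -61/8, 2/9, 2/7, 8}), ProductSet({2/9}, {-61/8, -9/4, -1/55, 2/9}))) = Union(ProductSet({2/9}, {-61/8, -9/4, -1/55, 2/9}), ProductSet({-61/8, 8}, {-99, -10, -61/8, 2/9, 2/7, 8}))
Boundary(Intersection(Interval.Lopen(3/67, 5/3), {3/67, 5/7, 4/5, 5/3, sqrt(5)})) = {5/7, 4/5, 5/3}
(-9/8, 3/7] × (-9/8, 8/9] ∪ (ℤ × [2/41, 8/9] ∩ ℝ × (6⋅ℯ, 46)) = (-9/8, 3/7] × (-9/8, 8/9]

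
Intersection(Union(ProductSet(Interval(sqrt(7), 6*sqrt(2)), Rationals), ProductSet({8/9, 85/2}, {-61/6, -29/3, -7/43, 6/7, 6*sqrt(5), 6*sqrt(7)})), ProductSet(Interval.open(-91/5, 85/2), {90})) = ProductSet(Interval(sqrt(7), 6*sqrt(2)), {90})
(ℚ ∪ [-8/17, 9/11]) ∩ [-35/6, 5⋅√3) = [-8/17, 9/11] ∪ (ℚ ∩ [-35/6, 5⋅√3))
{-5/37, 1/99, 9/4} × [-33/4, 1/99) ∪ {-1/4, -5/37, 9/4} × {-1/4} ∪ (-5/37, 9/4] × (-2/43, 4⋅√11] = ({-1/4, -5/37, 9/4} × {-1/4}) ∪ ({-5/37, 1/99, 9/4} × [-33/4, 1/99)) ∪ ((-5/37, 9/4] × (-2/43, 4⋅√11])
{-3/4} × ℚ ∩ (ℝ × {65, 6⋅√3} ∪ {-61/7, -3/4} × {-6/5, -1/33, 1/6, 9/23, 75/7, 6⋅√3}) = {-3/4} × {-6/5, -1/33, 1/6, 9/23, 75/7, 65}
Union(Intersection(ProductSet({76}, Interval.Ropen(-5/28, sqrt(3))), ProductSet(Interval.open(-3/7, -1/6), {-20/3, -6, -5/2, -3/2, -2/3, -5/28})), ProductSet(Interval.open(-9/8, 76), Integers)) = ProductSet(Interval.open(-9/8, 76), Integers)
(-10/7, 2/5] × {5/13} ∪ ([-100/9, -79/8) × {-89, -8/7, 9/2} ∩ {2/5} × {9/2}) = (-10/7, 2/5] × {5/13}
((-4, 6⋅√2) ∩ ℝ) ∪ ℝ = (-∞, ∞)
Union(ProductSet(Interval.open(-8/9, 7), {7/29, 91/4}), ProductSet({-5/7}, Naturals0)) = Union(ProductSet({-5/7}, Naturals0), ProductSet(Interval.open(-8/9, 7), {7/29, 91/4}))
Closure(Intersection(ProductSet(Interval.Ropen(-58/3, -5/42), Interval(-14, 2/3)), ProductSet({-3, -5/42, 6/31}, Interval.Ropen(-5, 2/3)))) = ProductSet({-3}, Interval(-5, 2/3))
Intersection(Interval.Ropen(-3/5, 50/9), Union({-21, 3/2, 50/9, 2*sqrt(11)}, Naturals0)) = Union({3/2}, Range(0, 6, 1))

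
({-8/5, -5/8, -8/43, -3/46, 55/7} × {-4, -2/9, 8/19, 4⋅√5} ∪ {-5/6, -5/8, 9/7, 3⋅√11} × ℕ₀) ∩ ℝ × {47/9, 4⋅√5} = {-8/5, -5/8, -8/43, -3/46, 55/7} × {4⋅√5}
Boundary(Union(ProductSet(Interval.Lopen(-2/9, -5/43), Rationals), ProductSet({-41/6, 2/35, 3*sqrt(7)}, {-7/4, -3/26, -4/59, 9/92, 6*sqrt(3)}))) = Union(ProductSet({-41/6, 2/35, 3*sqrt(7)}, {-7/4, -3/26, -4/59, 9/92, 6*sqrt(3)}), ProductSet(Interval(-2/9, -5/43), Reals))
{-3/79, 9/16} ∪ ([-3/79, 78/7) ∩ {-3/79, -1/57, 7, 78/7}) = {-3/79, -1/57, 9/16, 7}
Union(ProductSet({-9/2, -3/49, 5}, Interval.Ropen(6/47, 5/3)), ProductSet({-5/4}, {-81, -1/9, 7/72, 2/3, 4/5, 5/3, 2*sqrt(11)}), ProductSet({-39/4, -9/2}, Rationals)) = Union(ProductSet({-5/4}, {-81, -1/9, 7/72, 2/3, 4/5, 5/3, 2*sqrt(11)}), ProductSet({-39/4, -9/2}, Rationals), ProductSet({-9/2, -3/49, 5}, Interval.Ropen(6/47, 5/3)))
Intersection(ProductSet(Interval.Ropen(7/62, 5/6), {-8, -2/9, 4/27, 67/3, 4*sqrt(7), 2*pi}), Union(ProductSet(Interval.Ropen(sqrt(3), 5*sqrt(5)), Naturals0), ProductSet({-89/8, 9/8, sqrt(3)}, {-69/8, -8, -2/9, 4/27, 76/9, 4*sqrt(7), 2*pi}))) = EmptySet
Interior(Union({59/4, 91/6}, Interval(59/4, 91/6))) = Interval.open(59/4, 91/6)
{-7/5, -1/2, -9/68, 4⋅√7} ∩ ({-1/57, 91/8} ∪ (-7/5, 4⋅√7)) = {-1/2, -9/68}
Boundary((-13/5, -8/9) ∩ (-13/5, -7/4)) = {-13/5, -7/4}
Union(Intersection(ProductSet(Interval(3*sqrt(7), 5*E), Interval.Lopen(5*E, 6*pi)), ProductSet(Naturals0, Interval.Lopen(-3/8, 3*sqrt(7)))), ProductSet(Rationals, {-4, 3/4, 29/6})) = ProductSet(Rationals, {-4, 3/4, 29/6})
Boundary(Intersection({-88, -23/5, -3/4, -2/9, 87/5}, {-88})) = {-88}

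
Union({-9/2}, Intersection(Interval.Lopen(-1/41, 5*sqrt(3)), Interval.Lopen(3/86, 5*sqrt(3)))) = Union({-9/2}, Interval.Lopen(3/86, 5*sqrt(3)))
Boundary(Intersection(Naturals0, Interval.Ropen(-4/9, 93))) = Range(0, 93, 1)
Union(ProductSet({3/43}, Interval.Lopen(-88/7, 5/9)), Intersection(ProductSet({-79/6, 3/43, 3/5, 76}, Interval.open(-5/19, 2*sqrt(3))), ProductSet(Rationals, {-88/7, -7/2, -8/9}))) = ProductSet({3/43}, Interval.Lopen(-88/7, 5/9))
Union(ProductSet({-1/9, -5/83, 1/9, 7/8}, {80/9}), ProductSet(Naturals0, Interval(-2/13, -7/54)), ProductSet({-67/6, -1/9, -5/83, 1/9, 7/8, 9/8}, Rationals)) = Union(ProductSet({-67/6, -1/9, -5/83, 1/9, 7/8, 9/8}, Rationals), ProductSet(Naturals0, Interval(-2/13, -7/54)))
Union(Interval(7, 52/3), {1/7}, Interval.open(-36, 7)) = Interval.Lopen(-36, 52/3)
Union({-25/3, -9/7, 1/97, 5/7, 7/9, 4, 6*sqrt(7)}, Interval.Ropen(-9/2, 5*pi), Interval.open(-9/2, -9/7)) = Union({-25/3, 6*sqrt(7)}, Interval.Ropen(-9/2, 5*pi))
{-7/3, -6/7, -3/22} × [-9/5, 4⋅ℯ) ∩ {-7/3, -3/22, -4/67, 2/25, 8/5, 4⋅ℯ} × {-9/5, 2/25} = {-7/3, -3/22} × {-9/5, 2/25}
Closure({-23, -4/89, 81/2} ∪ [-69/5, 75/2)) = {-23, 81/2} ∪ [-69/5, 75/2]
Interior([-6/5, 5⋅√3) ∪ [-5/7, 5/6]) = (-6/5, 5⋅√3)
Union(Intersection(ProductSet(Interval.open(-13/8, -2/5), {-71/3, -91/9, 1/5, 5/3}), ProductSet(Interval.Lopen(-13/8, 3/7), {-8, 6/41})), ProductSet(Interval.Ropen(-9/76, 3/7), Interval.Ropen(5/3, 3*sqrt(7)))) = ProductSet(Interval.Ropen(-9/76, 3/7), Interval.Ropen(5/3, 3*sqrt(7)))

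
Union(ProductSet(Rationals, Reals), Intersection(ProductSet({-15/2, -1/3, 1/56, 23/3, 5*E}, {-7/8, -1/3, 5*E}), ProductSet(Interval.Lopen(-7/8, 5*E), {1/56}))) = ProductSet(Rationals, Reals)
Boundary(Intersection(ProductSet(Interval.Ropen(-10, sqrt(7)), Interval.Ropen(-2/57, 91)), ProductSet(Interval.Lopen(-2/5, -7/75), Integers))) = ProductSet(Interval(-2/5, -7/75), Range(0, 91, 1))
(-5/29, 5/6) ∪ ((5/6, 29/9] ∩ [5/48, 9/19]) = (-5/29, 5/6)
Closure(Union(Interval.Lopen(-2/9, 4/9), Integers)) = Union(Integers, Interval(-2/9, 4/9))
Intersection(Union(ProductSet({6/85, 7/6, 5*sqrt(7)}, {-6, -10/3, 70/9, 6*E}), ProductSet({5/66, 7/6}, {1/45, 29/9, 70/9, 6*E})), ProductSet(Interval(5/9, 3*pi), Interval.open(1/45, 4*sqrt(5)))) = ProductSet({7/6}, {29/9, 70/9})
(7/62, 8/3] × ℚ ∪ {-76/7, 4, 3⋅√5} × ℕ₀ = ((7/62, 8/3] × ℚ) ∪ ({-76/7, 4, 3⋅√5} × ℕ₀)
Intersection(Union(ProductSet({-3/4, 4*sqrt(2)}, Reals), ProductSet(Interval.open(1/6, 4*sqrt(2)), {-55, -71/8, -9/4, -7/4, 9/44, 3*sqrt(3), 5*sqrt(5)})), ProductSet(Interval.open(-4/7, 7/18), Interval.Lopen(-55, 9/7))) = ProductSet(Interval.open(1/6, 7/18), {-71/8, -9/4, -7/4, 9/44})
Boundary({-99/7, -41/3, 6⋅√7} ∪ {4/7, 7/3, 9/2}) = {-99/7, -41/3, 4/7, 7/3, 9/2, 6⋅√7}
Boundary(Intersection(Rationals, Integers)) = Integers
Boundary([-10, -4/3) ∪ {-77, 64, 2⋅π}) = {-77, -10, -4/3, 64, 2⋅π}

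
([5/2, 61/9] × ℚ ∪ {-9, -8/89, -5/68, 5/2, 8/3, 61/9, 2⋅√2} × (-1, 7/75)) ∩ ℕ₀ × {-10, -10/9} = {3, 4, 5, 6} × {-10, -10/9}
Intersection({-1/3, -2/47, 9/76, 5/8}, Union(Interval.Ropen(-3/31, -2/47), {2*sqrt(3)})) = EmptySet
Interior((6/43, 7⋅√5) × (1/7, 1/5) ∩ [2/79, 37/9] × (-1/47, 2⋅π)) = (6/43, 37/9) × (1/7, 1/5)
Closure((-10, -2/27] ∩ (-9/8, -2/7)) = [-9/8, -2/7]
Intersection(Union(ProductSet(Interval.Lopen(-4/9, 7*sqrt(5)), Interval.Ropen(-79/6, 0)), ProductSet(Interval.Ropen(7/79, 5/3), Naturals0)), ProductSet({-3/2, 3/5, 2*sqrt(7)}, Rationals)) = Union(ProductSet({3/5}, Naturals0), ProductSet({3/5, 2*sqrt(7)}, Intersection(Interval.Ropen(-79/6, 0), Rationals)))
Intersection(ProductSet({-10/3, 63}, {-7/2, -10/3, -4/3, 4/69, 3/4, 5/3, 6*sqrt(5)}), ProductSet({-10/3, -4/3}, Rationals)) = ProductSet({-10/3}, {-7/2, -10/3, -4/3, 4/69, 3/4, 5/3})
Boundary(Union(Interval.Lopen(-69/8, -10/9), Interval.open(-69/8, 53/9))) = {-69/8, 53/9}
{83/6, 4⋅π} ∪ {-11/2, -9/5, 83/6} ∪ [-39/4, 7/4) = [-39/4, 7/4) ∪ {83/6, 4⋅π}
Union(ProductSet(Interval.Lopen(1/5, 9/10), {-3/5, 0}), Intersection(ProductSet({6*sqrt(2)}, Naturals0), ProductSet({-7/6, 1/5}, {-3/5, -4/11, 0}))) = ProductSet(Interval.Lopen(1/5, 9/10), {-3/5, 0})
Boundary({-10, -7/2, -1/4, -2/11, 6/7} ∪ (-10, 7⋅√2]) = {-10, 7⋅√2}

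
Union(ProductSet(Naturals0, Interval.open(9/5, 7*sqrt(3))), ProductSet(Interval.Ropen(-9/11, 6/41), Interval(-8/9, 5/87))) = Union(ProductSet(Interval.Ropen(-9/11, 6/41), Interval(-8/9, 5/87)), ProductSet(Naturals0, Interval.open(9/5, 7*sqrt(3))))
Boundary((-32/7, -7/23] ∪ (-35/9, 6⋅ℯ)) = {-32/7, 6⋅ℯ}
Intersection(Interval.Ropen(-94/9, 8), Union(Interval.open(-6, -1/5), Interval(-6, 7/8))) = Interval(-6, 7/8)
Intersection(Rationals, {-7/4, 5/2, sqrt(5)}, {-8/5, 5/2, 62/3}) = {5/2}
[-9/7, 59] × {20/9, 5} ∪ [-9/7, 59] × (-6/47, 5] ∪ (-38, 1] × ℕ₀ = ((-38, 1] × ℕ₀) ∪ ([-9/7, 59] × (-6/47, 5])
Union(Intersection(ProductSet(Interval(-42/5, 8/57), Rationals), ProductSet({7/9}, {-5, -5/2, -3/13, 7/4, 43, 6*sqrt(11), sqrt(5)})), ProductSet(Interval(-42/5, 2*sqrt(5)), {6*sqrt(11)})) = ProductSet(Interval(-42/5, 2*sqrt(5)), {6*sqrt(11)})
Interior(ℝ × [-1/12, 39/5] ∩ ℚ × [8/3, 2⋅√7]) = ∅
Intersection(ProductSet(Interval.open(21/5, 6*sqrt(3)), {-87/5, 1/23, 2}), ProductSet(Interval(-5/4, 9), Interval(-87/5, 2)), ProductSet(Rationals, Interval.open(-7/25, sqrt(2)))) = ProductSet(Intersection(Interval.Lopen(21/5, 9), Rationals), {1/23})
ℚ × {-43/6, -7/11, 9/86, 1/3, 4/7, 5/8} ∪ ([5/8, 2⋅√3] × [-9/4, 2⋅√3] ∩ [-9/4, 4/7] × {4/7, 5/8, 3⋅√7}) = ℚ × {-43/6, -7/11, 9/86, 1/3, 4/7, 5/8}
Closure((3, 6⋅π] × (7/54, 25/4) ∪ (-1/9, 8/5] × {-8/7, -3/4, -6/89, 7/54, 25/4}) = ({3, 6⋅π} × [7/54, 25/4]) ∪ ([3, 6⋅π] × {7/54, 25/4}) ∪ ([-1/9, 8/5] × {-8/7, -3/4, -6/89, 7/54, 25/4}) ∪ ((3, 6⋅π] × (7/54, 25/4))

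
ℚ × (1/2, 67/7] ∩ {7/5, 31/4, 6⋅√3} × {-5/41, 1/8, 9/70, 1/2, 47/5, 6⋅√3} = {7/5, 31/4} × {47/5}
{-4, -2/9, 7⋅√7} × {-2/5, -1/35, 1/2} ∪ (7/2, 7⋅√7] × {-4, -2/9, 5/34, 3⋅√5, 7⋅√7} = ({-4, -2/9, 7⋅√7} × {-2/5, -1/35, 1/2}) ∪ ((7/2, 7⋅√7] × {-4, -2/9, 5/34, 3⋅√5, 7⋅√7})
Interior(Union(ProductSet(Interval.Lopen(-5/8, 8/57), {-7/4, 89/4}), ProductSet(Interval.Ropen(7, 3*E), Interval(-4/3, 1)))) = ProductSet(Interval.open(7, 3*E), Interval.open(-4/3, 1))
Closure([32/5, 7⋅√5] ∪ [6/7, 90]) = [6/7, 90]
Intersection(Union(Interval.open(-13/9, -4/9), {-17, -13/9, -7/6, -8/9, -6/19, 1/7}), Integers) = Union({-17}, Range(-1, 0, 1))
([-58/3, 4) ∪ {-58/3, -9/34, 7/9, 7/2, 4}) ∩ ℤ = {-19, -18, …, 4}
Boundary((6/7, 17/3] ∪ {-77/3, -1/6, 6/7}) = {-77/3, -1/6, 6/7, 17/3}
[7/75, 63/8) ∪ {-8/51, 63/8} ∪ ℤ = ℤ ∪ {-8/51} ∪ [7/75, 63/8]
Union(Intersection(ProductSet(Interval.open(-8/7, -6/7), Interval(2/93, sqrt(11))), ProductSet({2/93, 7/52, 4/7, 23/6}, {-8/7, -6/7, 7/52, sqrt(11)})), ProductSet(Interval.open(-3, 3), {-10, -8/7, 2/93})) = ProductSet(Interval.open(-3, 3), {-10, -8/7, 2/93})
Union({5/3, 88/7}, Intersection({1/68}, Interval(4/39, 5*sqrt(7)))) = {5/3, 88/7}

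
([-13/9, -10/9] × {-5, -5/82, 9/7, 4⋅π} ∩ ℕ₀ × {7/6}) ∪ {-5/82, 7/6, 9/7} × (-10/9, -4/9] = {-5/82, 7/6, 9/7} × (-10/9, -4/9]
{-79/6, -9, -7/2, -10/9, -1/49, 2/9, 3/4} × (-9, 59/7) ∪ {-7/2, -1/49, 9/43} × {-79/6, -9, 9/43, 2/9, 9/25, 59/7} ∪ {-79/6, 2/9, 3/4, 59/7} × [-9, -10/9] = ({-79/6, 2/9, 3/4, 59/7} × [-9, -10/9]) ∪ ({-7/2, -1/49, 9/43} × {-79/6, -9, 9/43, 2/9, 9/25, 59/7}) ∪ ({-79/6, -9, -7/2, -10/9, -1/49, 2/9, 3/4} × (-9, 59/7))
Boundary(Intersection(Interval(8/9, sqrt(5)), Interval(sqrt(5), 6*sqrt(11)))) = {sqrt(5)}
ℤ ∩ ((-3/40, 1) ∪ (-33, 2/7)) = {-32, -31, …, 0}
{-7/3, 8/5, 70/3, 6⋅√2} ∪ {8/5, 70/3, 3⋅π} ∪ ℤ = ℤ ∪ {-7/3, 8/5, 70/3, 6⋅√2, 3⋅π}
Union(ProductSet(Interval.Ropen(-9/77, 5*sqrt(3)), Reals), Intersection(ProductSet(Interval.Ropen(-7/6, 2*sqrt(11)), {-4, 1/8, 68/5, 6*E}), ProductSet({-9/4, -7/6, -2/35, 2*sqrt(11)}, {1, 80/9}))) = ProductSet(Interval.Ropen(-9/77, 5*sqrt(3)), Reals)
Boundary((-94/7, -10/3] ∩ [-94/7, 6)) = {-94/7, -10/3}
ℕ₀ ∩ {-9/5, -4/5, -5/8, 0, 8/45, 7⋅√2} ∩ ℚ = {0}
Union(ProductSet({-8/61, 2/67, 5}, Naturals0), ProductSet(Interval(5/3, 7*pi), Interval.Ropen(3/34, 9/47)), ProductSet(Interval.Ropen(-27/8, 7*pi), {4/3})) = Union(ProductSet({-8/61, 2/67, 5}, Naturals0), ProductSet(Interval.Ropen(-27/8, 7*pi), {4/3}), ProductSet(Interval(5/3, 7*pi), Interval.Ropen(3/34, 9/47)))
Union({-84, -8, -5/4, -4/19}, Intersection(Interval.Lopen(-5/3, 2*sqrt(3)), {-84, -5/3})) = {-84, -8, -5/4, -4/19}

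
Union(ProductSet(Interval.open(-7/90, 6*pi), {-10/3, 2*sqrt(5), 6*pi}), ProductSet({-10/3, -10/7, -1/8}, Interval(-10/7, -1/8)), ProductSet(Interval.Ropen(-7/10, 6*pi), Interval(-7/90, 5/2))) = Union(ProductSet({-10/3, -10/7, -1/8}, Interval(-10/7, -1/8)), ProductSet(Interval.Ropen(-7/10, 6*pi), Interval(-7/90, 5/2)), ProductSet(Interval.open(-7/90, 6*pi), {-10/3, 2*sqrt(5), 6*pi}))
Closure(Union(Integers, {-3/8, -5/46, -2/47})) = Union({-3/8, -5/46, -2/47}, Integers)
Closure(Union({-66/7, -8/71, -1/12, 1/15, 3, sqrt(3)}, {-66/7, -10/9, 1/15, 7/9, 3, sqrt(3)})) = {-66/7, -10/9, -8/71, -1/12, 1/15, 7/9, 3, sqrt(3)}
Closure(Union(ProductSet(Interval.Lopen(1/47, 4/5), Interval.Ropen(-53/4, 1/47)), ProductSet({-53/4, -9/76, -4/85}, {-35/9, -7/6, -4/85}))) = Union(ProductSet({1/47, 4/5}, Interval(-53/4, 1/47)), ProductSet({-53/4, -9/76, -4/85}, {-35/9, -7/6, -4/85}), ProductSet(Interval(1/47, 4/5), {-53/4, 1/47}), ProductSet(Interval.Lopen(1/47, 4/5), Interval.Ropen(-53/4, 1/47)))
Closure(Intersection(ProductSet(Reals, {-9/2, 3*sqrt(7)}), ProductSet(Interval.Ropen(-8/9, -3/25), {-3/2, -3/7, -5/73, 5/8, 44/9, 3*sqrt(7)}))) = ProductSet(Interval(-8/9, -3/25), {3*sqrt(7)})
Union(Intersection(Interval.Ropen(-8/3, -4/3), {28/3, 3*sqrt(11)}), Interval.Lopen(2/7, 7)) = Interval.Lopen(2/7, 7)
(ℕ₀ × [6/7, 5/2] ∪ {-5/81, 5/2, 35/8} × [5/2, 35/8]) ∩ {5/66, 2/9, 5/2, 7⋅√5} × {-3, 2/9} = ∅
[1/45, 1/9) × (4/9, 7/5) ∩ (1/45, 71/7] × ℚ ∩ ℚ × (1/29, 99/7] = (ℚ ∩ (1/45, 1/9)) × (ℚ ∩ (4/9, 7/5))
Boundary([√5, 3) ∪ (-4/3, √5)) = {-4/3, 3}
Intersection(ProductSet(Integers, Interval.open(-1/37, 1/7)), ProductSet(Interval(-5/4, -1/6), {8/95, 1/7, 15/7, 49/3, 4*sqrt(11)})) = ProductSet(Range(-1, 0, 1), {8/95})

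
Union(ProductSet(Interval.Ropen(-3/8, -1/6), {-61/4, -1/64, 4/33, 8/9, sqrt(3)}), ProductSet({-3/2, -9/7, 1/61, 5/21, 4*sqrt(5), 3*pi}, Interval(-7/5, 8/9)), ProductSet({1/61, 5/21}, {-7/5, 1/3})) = Union(ProductSet({-3/2, -9/7, 1/61, 5/21, 4*sqrt(5), 3*pi}, Interval(-7/5, 8/9)), ProductSet(Interval.Ropen(-3/8, -1/6), {-61/4, -1/64, 4/33, 8/9, sqrt(3)}))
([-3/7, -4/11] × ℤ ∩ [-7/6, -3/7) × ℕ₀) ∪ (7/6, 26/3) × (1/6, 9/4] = (7/6, 26/3) × (1/6, 9/4]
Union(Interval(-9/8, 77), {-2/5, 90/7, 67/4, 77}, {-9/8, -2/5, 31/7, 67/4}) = Interval(-9/8, 77)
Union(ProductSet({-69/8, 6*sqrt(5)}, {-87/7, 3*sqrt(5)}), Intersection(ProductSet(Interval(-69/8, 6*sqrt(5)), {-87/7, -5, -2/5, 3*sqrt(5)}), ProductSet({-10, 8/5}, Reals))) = Union(ProductSet({8/5}, {-87/7, -5, -2/5, 3*sqrt(5)}), ProductSet({-69/8, 6*sqrt(5)}, {-87/7, 3*sqrt(5)}))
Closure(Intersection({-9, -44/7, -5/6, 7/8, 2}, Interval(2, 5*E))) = {2}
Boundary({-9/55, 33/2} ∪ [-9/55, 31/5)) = {-9/55, 31/5, 33/2}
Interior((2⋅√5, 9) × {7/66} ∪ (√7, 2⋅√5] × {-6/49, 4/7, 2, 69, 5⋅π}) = ∅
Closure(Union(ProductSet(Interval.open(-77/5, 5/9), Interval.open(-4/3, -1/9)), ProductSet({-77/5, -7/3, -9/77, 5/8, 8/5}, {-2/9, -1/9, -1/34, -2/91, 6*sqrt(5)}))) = Union(ProductSet({-77/5, 5/9}, Interval(-4/3, -1/9)), ProductSet({-77/5, -7/3, -9/77, 5/8, 8/5}, {-2/9, -1/9, -1/34, -2/91, 6*sqrt(5)}), ProductSet(Interval(-77/5, 5/9), {-4/3, -1/9}), ProductSet(Interval.open(-77/5, 5/9), Interval.open(-4/3, -1/9)))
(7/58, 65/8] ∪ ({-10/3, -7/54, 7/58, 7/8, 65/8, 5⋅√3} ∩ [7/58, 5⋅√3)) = [7/58, 65/8]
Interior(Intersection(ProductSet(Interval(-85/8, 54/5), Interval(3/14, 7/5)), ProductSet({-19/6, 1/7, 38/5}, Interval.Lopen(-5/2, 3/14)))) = EmptySet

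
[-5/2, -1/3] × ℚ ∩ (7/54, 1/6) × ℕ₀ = ∅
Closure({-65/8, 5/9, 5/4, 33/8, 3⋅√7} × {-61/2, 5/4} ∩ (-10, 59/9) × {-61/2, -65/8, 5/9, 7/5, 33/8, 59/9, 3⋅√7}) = {-65/8, 5/9, 5/4, 33/8} × {-61/2}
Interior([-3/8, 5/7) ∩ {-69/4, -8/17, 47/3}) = ∅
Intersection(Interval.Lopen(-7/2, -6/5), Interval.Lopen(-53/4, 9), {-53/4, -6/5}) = {-6/5}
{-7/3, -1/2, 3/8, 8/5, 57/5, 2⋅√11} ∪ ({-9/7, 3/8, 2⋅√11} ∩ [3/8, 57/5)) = {-7/3, -1/2, 3/8, 8/5, 57/5, 2⋅√11}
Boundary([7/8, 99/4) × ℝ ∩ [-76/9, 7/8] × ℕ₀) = {7/8} × ℕ₀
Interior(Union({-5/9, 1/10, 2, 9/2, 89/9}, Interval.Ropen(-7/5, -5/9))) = Interval.open(-7/5, -5/9)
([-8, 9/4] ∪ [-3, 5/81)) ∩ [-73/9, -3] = [-8, -3]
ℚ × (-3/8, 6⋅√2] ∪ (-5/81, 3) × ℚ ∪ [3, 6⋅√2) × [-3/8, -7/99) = ((-5/81, 3) × ℚ) ∪ (ℚ × (-3/8, 6⋅√2]) ∪ ([3, 6⋅√2) × [-3/8, -7/99))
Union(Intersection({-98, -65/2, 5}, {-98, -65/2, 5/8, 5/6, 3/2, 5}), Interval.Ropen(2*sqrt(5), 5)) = Union({-98, -65/2}, Interval(2*sqrt(5), 5))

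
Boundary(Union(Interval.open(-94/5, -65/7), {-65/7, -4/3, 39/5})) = {-94/5, -65/7, -4/3, 39/5}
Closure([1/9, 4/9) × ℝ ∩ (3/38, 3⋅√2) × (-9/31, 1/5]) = ({1/9, 4/9} × [-9/31, 1/5]) ∪ ([1/9, 4/9] × {-9/31, 1/5}) ∪ ([1/9, 4/9) × (-9/31, 1/5])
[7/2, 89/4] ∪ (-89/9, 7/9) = (-89/9, 7/9) ∪ [7/2, 89/4]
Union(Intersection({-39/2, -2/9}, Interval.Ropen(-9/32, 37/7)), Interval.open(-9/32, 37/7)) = Interval.open(-9/32, 37/7)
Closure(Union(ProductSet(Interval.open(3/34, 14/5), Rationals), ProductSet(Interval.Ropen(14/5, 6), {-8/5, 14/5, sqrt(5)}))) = Union(ProductSet(Interval(3/34, 14/5), Reals), ProductSet(Interval(14/5, 6), {-8/5, 14/5, sqrt(5)}))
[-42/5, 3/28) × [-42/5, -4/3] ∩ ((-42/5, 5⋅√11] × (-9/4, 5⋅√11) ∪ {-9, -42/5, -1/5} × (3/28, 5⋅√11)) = (-42/5, 3/28) × (-9/4, -4/3]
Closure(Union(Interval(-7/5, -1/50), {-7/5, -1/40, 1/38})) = Union({1/38}, Interval(-7/5, -1/50))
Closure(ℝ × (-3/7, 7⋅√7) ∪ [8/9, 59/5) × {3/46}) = ℝ × [-3/7, 7⋅√7]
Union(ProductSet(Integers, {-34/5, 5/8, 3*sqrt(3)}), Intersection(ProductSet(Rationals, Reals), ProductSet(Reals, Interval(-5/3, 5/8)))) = Union(ProductSet(Integers, {-34/5, 5/8, 3*sqrt(3)}), ProductSet(Rationals, Interval(-5/3, 5/8)))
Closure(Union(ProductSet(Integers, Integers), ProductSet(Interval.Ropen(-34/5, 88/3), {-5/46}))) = Union(ProductSet(Integers, Integers), ProductSet(Interval(-34/5, 88/3), {-5/46}))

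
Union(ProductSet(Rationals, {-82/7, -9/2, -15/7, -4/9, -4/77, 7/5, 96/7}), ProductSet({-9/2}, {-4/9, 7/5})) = ProductSet(Rationals, {-82/7, -9/2, -15/7, -4/9, -4/77, 7/5, 96/7})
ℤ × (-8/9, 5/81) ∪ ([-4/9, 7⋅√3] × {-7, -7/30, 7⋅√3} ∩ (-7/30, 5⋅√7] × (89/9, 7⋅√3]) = (ℤ × (-8/9, 5/81)) ∪ ((-7/30, 7⋅√3] × {7⋅√3})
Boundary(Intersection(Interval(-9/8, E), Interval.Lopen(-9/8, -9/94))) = {-9/8, -9/94}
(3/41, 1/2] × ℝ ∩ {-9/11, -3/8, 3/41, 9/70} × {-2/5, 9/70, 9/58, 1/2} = {9/70} × {-2/5, 9/70, 9/58, 1/2}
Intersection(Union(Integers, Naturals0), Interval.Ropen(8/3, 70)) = Range(3, 70, 1)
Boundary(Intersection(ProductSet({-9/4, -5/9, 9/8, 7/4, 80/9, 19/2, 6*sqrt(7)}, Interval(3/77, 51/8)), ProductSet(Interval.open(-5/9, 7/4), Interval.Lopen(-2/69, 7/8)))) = ProductSet({9/8}, Interval(3/77, 7/8))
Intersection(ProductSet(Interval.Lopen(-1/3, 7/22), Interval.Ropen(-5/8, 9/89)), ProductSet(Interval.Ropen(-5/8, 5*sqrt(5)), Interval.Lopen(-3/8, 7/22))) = ProductSet(Interval.Lopen(-1/3, 7/22), Interval.open(-3/8, 9/89))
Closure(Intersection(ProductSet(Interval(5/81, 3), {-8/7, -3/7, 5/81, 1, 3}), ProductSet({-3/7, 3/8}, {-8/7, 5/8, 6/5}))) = ProductSet({3/8}, {-8/7})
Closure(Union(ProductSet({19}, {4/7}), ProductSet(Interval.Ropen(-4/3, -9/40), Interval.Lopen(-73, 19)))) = Union(ProductSet({19}, {4/7}), ProductSet({-4/3, -9/40}, Interval(-73, 19)), ProductSet(Interval(-4/3, -9/40), {-73, 19}), ProductSet(Interval.Ropen(-4/3, -9/40), Interval.Lopen(-73, 19)))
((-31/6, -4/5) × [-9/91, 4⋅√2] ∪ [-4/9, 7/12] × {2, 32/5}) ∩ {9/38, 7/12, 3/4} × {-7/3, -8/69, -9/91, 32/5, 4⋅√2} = {9/38, 7/12} × {32/5}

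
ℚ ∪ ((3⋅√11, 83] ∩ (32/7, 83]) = ℚ ∪ (3⋅√11, 83]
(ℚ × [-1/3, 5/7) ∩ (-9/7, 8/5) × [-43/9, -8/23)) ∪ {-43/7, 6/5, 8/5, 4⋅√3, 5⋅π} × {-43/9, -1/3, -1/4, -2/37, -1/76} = {-43/7, 6/5, 8/5, 4⋅√3, 5⋅π} × {-43/9, -1/3, -1/4, -2/37, -1/76}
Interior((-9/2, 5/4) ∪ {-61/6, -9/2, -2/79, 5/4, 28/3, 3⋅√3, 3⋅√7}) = (-9/2, 5/4)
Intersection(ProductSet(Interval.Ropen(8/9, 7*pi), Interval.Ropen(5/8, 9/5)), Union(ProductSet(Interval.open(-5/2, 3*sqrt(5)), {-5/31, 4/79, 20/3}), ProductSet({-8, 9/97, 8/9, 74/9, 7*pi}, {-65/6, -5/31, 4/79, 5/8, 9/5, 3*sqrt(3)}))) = ProductSet({8/9, 74/9}, {5/8})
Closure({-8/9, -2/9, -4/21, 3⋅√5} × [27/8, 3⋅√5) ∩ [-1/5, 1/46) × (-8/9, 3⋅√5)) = {-4/21} × [27/8, 3⋅√5]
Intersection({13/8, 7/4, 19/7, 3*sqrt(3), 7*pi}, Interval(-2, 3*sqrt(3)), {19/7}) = {19/7}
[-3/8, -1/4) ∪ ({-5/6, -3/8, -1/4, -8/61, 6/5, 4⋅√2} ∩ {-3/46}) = [-3/8, -1/4)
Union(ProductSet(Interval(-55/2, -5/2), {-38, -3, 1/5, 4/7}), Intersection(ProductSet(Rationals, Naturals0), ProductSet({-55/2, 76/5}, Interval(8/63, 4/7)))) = ProductSet(Interval(-55/2, -5/2), {-38, -3, 1/5, 4/7})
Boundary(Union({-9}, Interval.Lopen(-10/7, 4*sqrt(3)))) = {-9, -10/7, 4*sqrt(3)}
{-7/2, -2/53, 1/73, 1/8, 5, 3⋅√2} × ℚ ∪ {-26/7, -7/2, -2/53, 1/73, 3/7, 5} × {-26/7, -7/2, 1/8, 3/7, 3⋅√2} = ({-7/2, -2/53, 1/73, 1/8, 5, 3⋅√2} × ℚ) ∪ ({-26/7, -7/2, -2/53, 1/73, 3/7, 5} × {-26/7, -7/2, 1/8, 3/7, 3⋅√2})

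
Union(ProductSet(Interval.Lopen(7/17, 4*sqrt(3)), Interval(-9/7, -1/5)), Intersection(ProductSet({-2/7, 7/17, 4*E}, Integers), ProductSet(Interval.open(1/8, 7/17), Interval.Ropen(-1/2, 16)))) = ProductSet(Interval.Lopen(7/17, 4*sqrt(3)), Interval(-9/7, -1/5))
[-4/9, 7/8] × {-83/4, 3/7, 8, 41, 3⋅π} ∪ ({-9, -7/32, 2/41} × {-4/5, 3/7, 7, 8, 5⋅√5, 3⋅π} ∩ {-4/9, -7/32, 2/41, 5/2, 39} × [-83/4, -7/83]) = ({-7/32, 2/41} × {-4/5}) ∪ ([-4/9, 7/8] × {-83/4, 3/7, 8, 41, 3⋅π})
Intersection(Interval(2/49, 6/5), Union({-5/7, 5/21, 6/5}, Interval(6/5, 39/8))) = {5/21, 6/5}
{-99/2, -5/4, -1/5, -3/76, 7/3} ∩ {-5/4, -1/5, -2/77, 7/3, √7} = {-5/4, -1/5, 7/3}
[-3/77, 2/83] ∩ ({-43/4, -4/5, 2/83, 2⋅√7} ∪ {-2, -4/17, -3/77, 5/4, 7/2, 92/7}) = {-3/77, 2/83}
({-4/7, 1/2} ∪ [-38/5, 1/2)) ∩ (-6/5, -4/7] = (-6/5, -4/7]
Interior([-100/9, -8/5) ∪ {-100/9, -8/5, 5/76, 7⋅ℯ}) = (-100/9, -8/5)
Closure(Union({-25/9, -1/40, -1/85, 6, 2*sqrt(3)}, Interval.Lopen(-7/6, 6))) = Union({-25/9}, Interval(-7/6, 6))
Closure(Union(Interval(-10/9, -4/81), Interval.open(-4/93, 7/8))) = Union(Interval(-10/9, -4/81), Interval(-4/93, 7/8))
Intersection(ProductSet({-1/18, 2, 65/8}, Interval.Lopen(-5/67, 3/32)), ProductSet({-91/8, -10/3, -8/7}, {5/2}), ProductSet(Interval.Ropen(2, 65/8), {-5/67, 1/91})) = EmptySet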